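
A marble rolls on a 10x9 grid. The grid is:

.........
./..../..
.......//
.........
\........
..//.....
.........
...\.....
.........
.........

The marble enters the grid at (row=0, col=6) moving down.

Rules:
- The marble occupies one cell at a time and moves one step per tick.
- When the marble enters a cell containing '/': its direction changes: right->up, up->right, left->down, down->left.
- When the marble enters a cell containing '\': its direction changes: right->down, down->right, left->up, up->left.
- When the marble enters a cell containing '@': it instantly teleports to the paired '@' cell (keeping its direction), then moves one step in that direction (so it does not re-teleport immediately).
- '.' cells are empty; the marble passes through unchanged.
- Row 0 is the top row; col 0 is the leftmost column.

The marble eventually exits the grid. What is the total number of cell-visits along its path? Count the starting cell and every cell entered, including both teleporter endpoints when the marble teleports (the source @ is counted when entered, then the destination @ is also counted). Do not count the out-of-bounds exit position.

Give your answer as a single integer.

Step 1: enter (0,6), '.' pass, move down to (1,6)
Step 2: enter (1,6), '/' deflects down->left, move left to (1,5)
Step 3: enter (1,5), '.' pass, move left to (1,4)
Step 4: enter (1,4), '.' pass, move left to (1,3)
Step 5: enter (1,3), '.' pass, move left to (1,2)
Step 6: enter (1,2), '.' pass, move left to (1,1)
Step 7: enter (1,1), '/' deflects left->down, move down to (2,1)
Step 8: enter (2,1), '.' pass, move down to (3,1)
Step 9: enter (3,1), '.' pass, move down to (4,1)
Step 10: enter (4,1), '.' pass, move down to (5,1)
Step 11: enter (5,1), '.' pass, move down to (6,1)
Step 12: enter (6,1), '.' pass, move down to (7,1)
Step 13: enter (7,1), '.' pass, move down to (8,1)
Step 14: enter (8,1), '.' pass, move down to (9,1)
Step 15: enter (9,1), '.' pass, move down to (10,1)
Step 16: at (10,1) — EXIT via bottom edge, pos 1
Path length (cell visits): 15

Answer: 15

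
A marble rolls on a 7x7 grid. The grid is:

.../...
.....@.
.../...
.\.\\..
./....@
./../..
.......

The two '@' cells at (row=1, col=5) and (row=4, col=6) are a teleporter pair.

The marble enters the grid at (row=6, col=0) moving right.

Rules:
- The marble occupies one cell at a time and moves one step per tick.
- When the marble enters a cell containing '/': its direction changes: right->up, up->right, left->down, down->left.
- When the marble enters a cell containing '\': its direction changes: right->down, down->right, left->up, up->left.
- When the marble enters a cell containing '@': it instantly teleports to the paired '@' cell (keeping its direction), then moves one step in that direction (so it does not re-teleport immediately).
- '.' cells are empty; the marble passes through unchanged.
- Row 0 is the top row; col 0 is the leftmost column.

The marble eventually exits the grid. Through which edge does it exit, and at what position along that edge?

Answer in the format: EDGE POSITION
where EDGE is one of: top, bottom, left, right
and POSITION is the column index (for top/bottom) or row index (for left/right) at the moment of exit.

Step 1: enter (6,0), '.' pass, move right to (6,1)
Step 2: enter (6,1), '.' pass, move right to (6,2)
Step 3: enter (6,2), '.' pass, move right to (6,3)
Step 4: enter (6,3), '.' pass, move right to (6,4)
Step 5: enter (6,4), '.' pass, move right to (6,5)
Step 6: enter (6,5), '.' pass, move right to (6,6)
Step 7: enter (6,6), '.' pass, move right to (6,7)
Step 8: at (6,7) — EXIT via right edge, pos 6

Answer: right 6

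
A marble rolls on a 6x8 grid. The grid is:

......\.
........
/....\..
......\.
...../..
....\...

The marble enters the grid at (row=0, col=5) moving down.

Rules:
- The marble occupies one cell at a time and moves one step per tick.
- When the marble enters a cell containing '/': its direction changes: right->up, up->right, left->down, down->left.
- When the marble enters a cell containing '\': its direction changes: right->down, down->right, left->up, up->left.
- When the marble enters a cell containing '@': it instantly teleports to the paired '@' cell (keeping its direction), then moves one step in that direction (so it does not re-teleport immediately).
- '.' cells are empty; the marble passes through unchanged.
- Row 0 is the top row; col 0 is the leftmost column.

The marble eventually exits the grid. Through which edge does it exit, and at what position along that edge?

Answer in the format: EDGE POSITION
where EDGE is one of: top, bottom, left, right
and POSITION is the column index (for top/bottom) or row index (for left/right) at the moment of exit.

Step 1: enter (0,5), '.' pass, move down to (1,5)
Step 2: enter (1,5), '.' pass, move down to (2,5)
Step 3: enter (2,5), '\' deflects down->right, move right to (2,6)
Step 4: enter (2,6), '.' pass, move right to (2,7)
Step 5: enter (2,7), '.' pass, move right to (2,8)
Step 6: at (2,8) — EXIT via right edge, pos 2

Answer: right 2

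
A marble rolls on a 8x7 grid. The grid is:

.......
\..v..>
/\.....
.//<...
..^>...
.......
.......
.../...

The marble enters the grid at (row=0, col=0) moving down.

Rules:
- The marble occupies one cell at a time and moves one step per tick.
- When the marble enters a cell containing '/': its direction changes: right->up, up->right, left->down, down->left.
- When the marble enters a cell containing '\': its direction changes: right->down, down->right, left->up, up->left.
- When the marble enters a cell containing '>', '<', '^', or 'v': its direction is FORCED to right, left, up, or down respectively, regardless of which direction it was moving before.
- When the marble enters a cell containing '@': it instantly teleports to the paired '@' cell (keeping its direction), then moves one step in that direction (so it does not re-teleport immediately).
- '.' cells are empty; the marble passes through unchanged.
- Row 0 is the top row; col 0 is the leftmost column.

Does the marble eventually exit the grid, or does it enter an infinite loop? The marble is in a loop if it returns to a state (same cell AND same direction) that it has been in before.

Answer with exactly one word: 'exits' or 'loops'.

Step 1: enter (0,0), '.' pass, move down to (1,0)
Step 2: enter (1,0), '\' deflects down->right, move right to (1,1)
Step 3: enter (1,1), '.' pass, move right to (1,2)
Step 4: enter (1,2), '.' pass, move right to (1,3)
Step 5: enter (1,3), 'v' forces right->down, move down to (2,3)
Step 6: enter (2,3), '.' pass, move down to (3,3)
Step 7: enter (3,3), '<' forces down->left, move left to (3,2)
Step 8: enter (3,2), '/' deflects left->down, move down to (4,2)
Step 9: enter (4,2), '^' forces down->up, move up to (3,2)
Step 10: enter (3,2), '/' deflects up->right, move right to (3,3)
Step 11: enter (3,3), '<' forces right->left, move left to (3,2)
Step 12: at (3,2) dir=left — LOOP DETECTED (seen before)

Answer: loops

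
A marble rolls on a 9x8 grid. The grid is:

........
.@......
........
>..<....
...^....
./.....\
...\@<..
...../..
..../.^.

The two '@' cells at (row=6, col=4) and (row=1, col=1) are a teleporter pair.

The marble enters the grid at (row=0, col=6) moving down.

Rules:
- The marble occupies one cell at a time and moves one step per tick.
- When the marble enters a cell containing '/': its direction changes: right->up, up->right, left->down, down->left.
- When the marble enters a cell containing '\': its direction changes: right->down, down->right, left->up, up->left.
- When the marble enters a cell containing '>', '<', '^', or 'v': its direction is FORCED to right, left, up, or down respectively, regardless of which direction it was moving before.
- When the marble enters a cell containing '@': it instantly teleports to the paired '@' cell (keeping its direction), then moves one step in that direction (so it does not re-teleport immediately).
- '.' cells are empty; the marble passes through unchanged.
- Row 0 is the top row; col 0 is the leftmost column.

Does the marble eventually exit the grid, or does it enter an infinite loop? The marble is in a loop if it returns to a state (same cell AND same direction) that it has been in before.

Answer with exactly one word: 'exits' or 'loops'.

Answer: exits

Derivation:
Step 1: enter (0,6), '.' pass, move down to (1,6)
Step 2: enter (1,6), '.' pass, move down to (2,6)
Step 3: enter (2,6), '.' pass, move down to (3,6)
Step 4: enter (3,6), '.' pass, move down to (4,6)
Step 5: enter (4,6), '.' pass, move down to (5,6)
Step 6: enter (5,6), '.' pass, move down to (6,6)
Step 7: enter (6,6), '.' pass, move down to (7,6)
Step 8: enter (7,6), '.' pass, move down to (8,6)
Step 9: enter (8,6), '^' forces down->up, move up to (7,6)
Step 10: enter (7,6), '.' pass, move up to (6,6)
Step 11: enter (6,6), '.' pass, move up to (5,6)
Step 12: enter (5,6), '.' pass, move up to (4,6)
Step 13: enter (4,6), '.' pass, move up to (3,6)
Step 14: enter (3,6), '.' pass, move up to (2,6)
Step 15: enter (2,6), '.' pass, move up to (1,6)
Step 16: enter (1,6), '.' pass, move up to (0,6)
Step 17: enter (0,6), '.' pass, move up to (-1,6)
Step 18: at (-1,6) — EXIT via top edge, pos 6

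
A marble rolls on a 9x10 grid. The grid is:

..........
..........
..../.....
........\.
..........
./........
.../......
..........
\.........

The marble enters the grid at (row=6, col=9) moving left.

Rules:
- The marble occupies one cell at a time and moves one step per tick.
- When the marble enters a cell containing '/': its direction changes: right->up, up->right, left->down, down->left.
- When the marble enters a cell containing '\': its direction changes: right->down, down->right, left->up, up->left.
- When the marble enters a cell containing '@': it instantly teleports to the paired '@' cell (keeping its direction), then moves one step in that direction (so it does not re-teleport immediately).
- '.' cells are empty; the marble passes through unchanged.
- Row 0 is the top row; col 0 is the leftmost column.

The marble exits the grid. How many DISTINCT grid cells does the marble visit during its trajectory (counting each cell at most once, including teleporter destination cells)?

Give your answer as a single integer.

Step 1: enter (6,9), '.' pass, move left to (6,8)
Step 2: enter (6,8), '.' pass, move left to (6,7)
Step 3: enter (6,7), '.' pass, move left to (6,6)
Step 4: enter (6,6), '.' pass, move left to (6,5)
Step 5: enter (6,5), '.' pass, move left to (6,4)
Step 6: enter (6,4), '.' pass, move left to (6,3)
Step 7: enter (6,3), '/' deflects left->down, move down to (7,3)
Step 8: enter (7,3), '.' pass, move down to (8,3)
Step 9: enter (8,3), '.' pass, move down to (9,3)
Step 10: at (9,3) — EXIT via bottom edge, pos 3
Distinct cells visited: 9 (path length 9)

Answer: 9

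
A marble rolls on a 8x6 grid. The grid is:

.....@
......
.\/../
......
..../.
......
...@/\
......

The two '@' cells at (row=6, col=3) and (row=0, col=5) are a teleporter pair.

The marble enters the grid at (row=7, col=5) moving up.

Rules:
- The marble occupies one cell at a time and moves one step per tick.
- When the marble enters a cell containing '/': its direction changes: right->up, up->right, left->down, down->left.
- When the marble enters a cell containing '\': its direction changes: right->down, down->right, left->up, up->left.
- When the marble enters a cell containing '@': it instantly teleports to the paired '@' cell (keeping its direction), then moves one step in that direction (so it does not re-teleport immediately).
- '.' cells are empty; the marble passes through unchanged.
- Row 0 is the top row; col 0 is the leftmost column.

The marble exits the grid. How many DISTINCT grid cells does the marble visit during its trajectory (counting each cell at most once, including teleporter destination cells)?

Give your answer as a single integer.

Answer: 4

Derivation:
Step 1: enter (7,5), '.' pass, move up to (6,5)
Step 2: enter (6,5), '\' deflects up->left, move left to (6,4)
Step 3: enter (6,4), '/' deflects left->down, move down to (7,4)
Step 4: enter (7,4), '.' pass, move down to (8,4)
Step 5: at (8,4) — EXIT via bottom edge, pos 4
Distinct cells visited: 4 (path length 4)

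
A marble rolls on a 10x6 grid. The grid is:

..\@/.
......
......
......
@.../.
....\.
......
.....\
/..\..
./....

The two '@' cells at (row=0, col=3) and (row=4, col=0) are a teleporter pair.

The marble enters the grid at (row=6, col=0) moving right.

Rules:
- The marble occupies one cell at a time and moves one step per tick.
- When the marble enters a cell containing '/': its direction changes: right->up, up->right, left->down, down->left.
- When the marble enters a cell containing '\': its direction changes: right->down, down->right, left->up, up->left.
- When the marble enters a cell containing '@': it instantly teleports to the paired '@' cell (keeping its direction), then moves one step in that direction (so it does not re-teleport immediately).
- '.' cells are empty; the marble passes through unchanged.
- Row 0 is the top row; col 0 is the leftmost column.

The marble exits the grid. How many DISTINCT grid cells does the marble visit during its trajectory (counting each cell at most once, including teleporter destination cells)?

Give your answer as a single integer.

Answer: 6

Derivation:
Step 1: enter (6,0), '.' pass, move right to (6,1)
Step 2: enter (6,1), '.' pass, move right to (6,2)
Step 3: enter (6,2), '.' pass, move right to (6,3)
Step 4: enter (6,3), '.' pass, move right to (6,4)
Step 5: enter (6,4), '.' pass, move right to (6,5)
Step 6: enter (6,5), '.' pass, move right to (6,6)
Step 7: at (6,6) — EXIT via right edge, pos 6
Distinct cells visited: 6 (path length 6)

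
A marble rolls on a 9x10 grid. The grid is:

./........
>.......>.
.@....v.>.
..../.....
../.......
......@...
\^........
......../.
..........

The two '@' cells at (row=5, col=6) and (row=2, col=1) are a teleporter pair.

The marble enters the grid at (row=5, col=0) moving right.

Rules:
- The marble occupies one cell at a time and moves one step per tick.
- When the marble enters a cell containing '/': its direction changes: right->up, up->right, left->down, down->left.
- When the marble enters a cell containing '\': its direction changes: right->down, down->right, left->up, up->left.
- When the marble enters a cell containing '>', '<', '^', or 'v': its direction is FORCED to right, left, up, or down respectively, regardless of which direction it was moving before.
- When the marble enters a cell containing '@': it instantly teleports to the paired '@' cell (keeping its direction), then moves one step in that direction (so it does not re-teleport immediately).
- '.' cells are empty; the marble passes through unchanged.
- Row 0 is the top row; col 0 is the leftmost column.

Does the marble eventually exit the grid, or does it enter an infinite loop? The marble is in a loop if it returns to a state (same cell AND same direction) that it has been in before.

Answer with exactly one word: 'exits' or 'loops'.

Answer: loops

Derivation:
Step 1: enter (5,0), '.' pass, move right to (5,1)
Step 2: enter (5,1), '.' pass, move right to (5,2)
Step 3: enter (5,2), '.' pass, move right to (5,3)
Step 4: enter (5,3), '.' pass, move right to (5,4)
Step 5: enter (5,4), '.' pass, move right to (5,5)
Step 6: enter (5,5), '.' pass, move right to (5,6)
Step 7: enter (5,6), '@' teleport (5,6)->(2,1), also enter (2,1), move right to (2,2)
Step 8: enter (2,2), '.' pass, move right to (2,3)
Step 9: enter (2,3), '.' pass, move right to (2,4)
Step 10: enter (2,4), '.' pass, move right to (2,5)
Step 11: enter (2,5), '.' pass, move right to (2,6)
Step 12: enter (2,6), 'v' forces right->down, move down to (3,6)
Step 13: enter (3,6), '.' pass, move down to (4,6)
Step 14: enter (4,6), '.' pass, move down to (5,6)
Step 15: enter (5,6), '@' teleport (5,6)->(2,1), also enter (2,1), move down to (3,1)
Step 16: enter (3,1), '.' pass, move down to (4,1)
Step 17: enter (4,1), '.' pass, move down to (5,1)
Step 18: enter (5,1), '.' pass, move down to (6,1)
Step 19: enter (6,1), '^' forces down->up, move up to (5,1)
Step 20: enter (5,1), '.' pass, move up to (4,1)
Step 21: enter (4,1), '.' pass, move up to (3,1)
Step 22: enter (3,1), '.' pass, move up to (2,1)
Step 23: enter (2,1), '@' teleport (2,1)->(5,6), also enter (5,6), move up to (4,6)
Step 24: enter (4,6), '.' pass, move up to (3,6)
Step 25: enter (3,6), '.' pass, move up to (2,6)
Step 26: enter (2,6), 'v' forces up->down, move down to (3,6)
Step 27: at (3,6) dir=down — LOOP DETECTED (seen before)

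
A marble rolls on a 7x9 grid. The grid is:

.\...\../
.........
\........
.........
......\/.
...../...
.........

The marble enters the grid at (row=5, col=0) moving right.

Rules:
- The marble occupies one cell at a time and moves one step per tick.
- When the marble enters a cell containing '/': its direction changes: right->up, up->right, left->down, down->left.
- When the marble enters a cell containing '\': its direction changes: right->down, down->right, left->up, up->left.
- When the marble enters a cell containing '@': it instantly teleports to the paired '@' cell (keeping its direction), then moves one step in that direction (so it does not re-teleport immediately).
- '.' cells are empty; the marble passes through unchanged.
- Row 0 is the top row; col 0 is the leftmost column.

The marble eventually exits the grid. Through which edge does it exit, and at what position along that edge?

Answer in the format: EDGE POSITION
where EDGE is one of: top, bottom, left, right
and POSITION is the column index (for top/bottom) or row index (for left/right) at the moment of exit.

Answer: top 1

Derivation:
Step 1: enter (5,0), '.' pass, move right to (5,1)
Step 2: enter (5,1), '.' pass, move right to (5,2)
Step 3: enter (5,2), '.' pass, move right to (5,3)
Step 4: enter (5,3), '.' pass, move right to (5,4)
Step 5: enter (5,4), '.' pass, move right to (5,5)
Step 6: enter (5,5), '/' deflects right->up, move up to (4,5)
Step 7: enter (4,5), '.' pass, move up to (3,5)
Step 8: enter (3,5), '.' pass, move up to (2,5)
Step 9: enter (2,5), '.' pass, move up to (1,5)
Step 10: enter (1,5), '.' pass, move up to (0,5)
Step 11: enter (0,5), '\' deflects up->left, move left to (0,4)
Step 12: enter (0,4), '.' pass, move left to (0,3)
Step 13: enter (0,3), '.' pass, move left to (0,2)
Step 14: enter (0,2), '.' pass, move left to (0,1)
Step 15: enter (0,1), '\' deflects left->up, move up to (-1,1)
Step 16: at (-1,1) — EXIT via top edge, pos 1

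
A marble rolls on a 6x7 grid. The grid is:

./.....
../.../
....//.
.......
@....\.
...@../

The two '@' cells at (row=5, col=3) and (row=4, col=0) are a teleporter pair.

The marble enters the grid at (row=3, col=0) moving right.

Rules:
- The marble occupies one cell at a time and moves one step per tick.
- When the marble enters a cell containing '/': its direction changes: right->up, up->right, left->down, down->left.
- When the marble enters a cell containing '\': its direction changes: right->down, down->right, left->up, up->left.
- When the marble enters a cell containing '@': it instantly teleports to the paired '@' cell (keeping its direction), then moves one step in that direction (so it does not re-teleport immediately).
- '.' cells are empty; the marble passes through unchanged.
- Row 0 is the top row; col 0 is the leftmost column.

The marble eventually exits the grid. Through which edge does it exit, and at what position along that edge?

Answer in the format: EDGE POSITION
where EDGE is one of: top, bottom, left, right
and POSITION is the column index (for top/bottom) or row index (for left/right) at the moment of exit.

Step 1: enter (3,0), '.' pass, move right to (3,1)
Step 2: enter (3,1), '.' pass, move right to (3,2)
Step 3: enter (3,2), '.' pass, move right to (3,3)
Step 4: enter (3,3), '.' pass, move right to (3,4)
Step 5: enter (3,4), '.' pass, move right to (3,5)
Step 6: enter (3,5), '.' pass, move right to (3,6)
Step 7: enter (3,6), '.' pass, move right to (3,7)
Step 8: at (3,7) — EXIT via right edge, pos 3

Answer: right 3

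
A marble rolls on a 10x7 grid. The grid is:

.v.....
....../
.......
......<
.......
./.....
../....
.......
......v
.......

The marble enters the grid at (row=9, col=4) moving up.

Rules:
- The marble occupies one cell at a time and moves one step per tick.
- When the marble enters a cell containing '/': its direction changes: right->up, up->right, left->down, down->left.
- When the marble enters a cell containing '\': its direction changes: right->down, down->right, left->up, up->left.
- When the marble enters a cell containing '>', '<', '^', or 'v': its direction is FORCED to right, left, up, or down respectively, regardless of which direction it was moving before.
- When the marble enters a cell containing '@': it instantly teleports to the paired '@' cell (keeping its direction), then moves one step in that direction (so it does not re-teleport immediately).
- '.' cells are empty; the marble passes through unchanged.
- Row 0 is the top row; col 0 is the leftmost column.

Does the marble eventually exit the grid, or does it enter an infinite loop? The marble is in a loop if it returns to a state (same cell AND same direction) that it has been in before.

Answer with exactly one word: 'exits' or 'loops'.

Answer: exits

Derivation:
Step 1: enter (9,4), '.' pass, move up to (8,4)
Step 2: enter (8,4), '.' pass, move up to (7,4)
Step 3: enter (7,4), '.' pass, move up to (6,4)
Step 4: enter (6,4), '.' pass, move up to (5,4)
Step 5: enter (5,4), '.' pass, move up to (4,4)
Step 6: enter (4,4), '.' pass, move up to (3,4)
Step 7: enter (3,4), '.' pass, move up to (2,4)
Step 8: enter (2,4), '.' pass, move up to (1,4)
Step 9: enter (1,4), '.' pass, move up to (0,4)
Step 10: enter (0,4), '.' pass, move up to (-1,4)
Step 11: at (-1,4) — EXIT via top edge, pos 4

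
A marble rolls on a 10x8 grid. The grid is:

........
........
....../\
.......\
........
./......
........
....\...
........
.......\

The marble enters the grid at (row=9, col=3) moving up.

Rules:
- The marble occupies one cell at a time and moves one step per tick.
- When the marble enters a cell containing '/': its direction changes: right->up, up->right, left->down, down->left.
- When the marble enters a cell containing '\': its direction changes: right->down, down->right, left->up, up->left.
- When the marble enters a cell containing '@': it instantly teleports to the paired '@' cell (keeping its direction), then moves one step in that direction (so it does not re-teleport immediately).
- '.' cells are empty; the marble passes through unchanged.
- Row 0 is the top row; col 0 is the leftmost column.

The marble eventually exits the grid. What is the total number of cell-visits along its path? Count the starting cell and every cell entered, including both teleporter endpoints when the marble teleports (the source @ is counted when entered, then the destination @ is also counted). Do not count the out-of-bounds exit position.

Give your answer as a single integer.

Step 1: enter (9,3), '.' pass, move up to (8,3)
Step 2: enter (8,3), '.' pass, move up to (7,3)
Step 3: enter (7,3), '.' pass, move up to (6,3)
Step 4: enter (6,3), '.' pass, move up to (5,3)
Step 5: enter (5,3), '.' pass, move up to (4,3)
Step 6: enter (4,3), '.' pass, move up to (3,3)
Step 7: enter (3,3), '.' pass, move up to (2,3)
Step 8: enter (2,3), '.' pass, move up to (1,3)
Step 9: enter (1,3), '.' pass, move up to (0,3)
Step 10: enter (0,3), '.' pass, move up to (-1,3)
Step 11: at (-1,3) — EXIT via top edge, pos 3
Path length (cell visits): 10

Answer: 10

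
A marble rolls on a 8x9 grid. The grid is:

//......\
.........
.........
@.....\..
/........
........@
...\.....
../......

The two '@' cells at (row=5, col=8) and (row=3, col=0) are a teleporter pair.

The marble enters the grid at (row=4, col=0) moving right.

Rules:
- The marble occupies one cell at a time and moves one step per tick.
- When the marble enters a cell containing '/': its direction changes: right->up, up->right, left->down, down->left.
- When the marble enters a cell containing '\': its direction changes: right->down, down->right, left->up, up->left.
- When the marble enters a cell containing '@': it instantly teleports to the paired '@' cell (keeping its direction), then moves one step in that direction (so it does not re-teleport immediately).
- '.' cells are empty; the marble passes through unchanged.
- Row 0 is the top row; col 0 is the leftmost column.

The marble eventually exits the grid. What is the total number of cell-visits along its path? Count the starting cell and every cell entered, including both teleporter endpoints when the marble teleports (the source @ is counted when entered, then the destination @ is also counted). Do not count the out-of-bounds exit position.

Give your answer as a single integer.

Step 1: enter (4,0), '/' deflects right->up, move up to (3,0)
Step 2: enter (3,0), '@' teleport (3,0)->(5,8), also enter (5,8), move up to (4,8)
Step 3: enter (4,8), '.' pass, move up to (3,8)
Step 4: enter (3,8), '.' pass, move up to (2,8)
Step 5: enter (2,8), '.' pass, move up to (1,8)
Step 6: enter (1,8), '.' pass, move up to (0,8)
Step 7: enter (0,8), '\' deflects up->left, move left to (0,7)
Step 8: enter (0,7), '.' pass, move left to (0,6)
Step 9: enter (0,6), '.' pass, move left to (0,5)
Step 10: enter (0,5), '.' pass, move left to (0,4)
Step 11: enter (0,4), '.' pass, move left to (0,3)
Step 12: enter (0,3), '.' pass, move left to (0,2)
Step 13: enter (0,2), '.' pass, move left to (0,1)
Step 14: enter (0,1), '/' deflects left->down, move down to (1,1)
Step 15: enter (1,1), '.' pass, move down to (2,1)
Step 16: enter (2,1), '.' pass, move down to (3,1)
Step 17: enter (3,1), '.' pass, move down to (4,1)
Step 18: enter (4,1), '.' pass, move down to (5,1)
Step 19: enter (5,1), '.' pass, move down to (6,1)
Step 20: enter (6,1), '.' pass, move down to (7,1)
Step 21: enter (7,1), '.' pass, move down to (8,1)
Step 22: at (8,1) — EXIT via bottom edge, pos 1
Path length (cell visits): 22

Answer: 22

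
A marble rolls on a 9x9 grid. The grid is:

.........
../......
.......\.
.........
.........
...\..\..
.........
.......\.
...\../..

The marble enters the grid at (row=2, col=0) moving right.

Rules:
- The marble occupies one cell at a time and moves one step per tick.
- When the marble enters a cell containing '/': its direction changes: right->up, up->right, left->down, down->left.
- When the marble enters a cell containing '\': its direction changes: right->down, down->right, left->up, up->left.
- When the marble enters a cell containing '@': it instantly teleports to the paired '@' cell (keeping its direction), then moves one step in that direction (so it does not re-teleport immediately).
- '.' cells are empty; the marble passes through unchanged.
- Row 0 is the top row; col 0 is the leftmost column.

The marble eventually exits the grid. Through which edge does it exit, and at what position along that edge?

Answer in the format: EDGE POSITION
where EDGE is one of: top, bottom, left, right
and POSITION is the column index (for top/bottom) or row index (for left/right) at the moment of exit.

Answer: right 7

Derivation:
Step 1: enter (2,0), '.' pass, move right to (2,1)
Step 2: enter (2,1), '.' pass, move right to (2,2)
Step 3: enter (2,2), '.' pass, move right to (2,3)
Step 4: enter (2,3), '.' pass, move right to (2,4)
Step 5: enter (2,4), '.' pass, move right to (2,5)
Step 6: enter (2,5), '.' pass, move right to (2,6)
Step 7: enter (2,6), '.' pass, move right to (2,7)
Step 8: enter (2,7), '\' deflects right->down, move down to (3,7)
Step 9: enter (3,7), '.' pass, move down to (4,7)
Step 10: enter (4,7), '.' pass, move down to (5,7)
Step 11: enter (5,7), '.' pass, move down to (6,7)
Step 12: enter (6,7), '.' pass, move down to (7,7)
Step 13: enter (7,7), '\' deflects down->right, move right to (7,8)
Step 14: enter (7,8), '.' pass, move right to (7,9)
Step 15: at (7,9) — EXIT via right edge, pos 7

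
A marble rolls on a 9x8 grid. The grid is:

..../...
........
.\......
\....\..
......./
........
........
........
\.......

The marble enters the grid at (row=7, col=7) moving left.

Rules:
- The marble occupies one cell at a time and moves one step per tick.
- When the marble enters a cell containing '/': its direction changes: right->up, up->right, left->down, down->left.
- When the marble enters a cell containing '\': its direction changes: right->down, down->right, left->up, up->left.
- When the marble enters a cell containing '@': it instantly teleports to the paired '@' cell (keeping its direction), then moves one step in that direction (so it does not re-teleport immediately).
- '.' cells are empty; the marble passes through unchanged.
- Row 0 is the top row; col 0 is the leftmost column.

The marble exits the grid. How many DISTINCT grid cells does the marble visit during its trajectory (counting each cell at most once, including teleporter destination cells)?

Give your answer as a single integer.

Answer: 8

Derivation:
Step 1: enter (7,7), '.' pass, move left to (7,6)
Step 2: enter (7,6), '.' pass, move left to (7,5)
Step 3: enter (7,5), '.' pass, move left to (7,4)
Step 4: enter (7,4), '.' pass, move left to (7,3)
Step 5: enter (7,3), '.' pass, move left to (7,2)
Step 6: enter (7,2), '.' pass, move left to (7,1)
Step 7: enter (7,1), '.' pass, move left to (7,0)
Step 8: enter (7,0), '.' pass, move left to (7,-1)
Step 9: at (7,-1) — EXIT via left edge, pos 7
Distinct cells visited: 8 (path length 8)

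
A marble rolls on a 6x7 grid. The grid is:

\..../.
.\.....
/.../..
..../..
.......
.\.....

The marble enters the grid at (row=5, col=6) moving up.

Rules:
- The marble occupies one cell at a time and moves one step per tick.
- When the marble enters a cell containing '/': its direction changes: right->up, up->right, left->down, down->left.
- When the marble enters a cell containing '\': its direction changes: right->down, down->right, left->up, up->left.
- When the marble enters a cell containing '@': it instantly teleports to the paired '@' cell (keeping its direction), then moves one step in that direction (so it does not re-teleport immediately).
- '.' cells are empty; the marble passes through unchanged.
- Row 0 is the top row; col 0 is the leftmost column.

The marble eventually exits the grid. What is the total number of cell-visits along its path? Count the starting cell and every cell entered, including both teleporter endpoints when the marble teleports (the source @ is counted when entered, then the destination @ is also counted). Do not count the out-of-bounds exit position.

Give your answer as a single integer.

Step 1: enter (5,6), '.' pass, move up to (4,6)
Step 2: enter (4,6), '.' pass, move up to (3,6)
Step 3: enter (3,6), '.' pass, move up to (2,6)
Step 4: enter (2,6), '.' pass, move up to (1,6)
Step 5: enter (1,6), '.' pass, move up to (0,6)
Step 6: enter (0,6), '.' pass, move up to (-1,6)
Step 7: at (-1,6) — EXIT via top edge, pos 6
Path length (cell visits): 6

Answer: 6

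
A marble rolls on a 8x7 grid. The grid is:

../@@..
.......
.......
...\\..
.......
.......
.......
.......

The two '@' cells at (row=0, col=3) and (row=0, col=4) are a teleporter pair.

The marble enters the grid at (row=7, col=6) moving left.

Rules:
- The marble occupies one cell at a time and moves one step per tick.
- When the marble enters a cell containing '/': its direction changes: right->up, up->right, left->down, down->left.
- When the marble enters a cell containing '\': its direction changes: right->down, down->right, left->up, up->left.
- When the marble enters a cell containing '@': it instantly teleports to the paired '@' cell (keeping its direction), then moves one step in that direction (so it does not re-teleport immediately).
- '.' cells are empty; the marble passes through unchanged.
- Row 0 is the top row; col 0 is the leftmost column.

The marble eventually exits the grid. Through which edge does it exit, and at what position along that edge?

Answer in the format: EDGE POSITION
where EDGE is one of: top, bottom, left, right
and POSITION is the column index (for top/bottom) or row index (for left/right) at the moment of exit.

Answer: left 7

Derivation:
Step 1: enter (7,6), '.' pass, move left to (7,5)
Step 2: enter (7,5), '.' pass, move left to (7,4)
Step 3: enter (7,4), '.' pass, move left to (7,3)
Step 4: enter (7,3), '.' pass, move left to (7,2)
Step 5: enter (7,2), '.' pass, move left to (7,1)
Step 6: enter (7,1), '.' pass, move left to (7,0)
Step 7: enter (7,0), '.' pass, move left to (7,-1)
Step 8: at (7,-1) — EXIT via left edge, pos 7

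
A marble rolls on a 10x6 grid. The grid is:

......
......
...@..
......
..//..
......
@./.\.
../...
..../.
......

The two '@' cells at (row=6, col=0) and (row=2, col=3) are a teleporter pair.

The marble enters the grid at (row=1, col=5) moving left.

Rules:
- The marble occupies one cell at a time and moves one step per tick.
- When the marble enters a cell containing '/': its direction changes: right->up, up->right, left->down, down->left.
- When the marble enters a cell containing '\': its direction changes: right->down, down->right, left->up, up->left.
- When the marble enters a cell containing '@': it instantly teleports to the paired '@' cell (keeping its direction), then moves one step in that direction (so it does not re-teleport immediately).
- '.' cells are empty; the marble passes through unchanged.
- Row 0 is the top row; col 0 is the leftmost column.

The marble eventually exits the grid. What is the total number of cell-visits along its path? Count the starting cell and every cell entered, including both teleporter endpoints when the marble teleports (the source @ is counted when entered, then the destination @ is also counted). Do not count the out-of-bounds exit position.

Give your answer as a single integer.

Step 1: enter (1,5), '.' pass, move left to (1,4)
Step 2: enter (1,4), '.' pass, move left to (1,3)
Step 3: enter (1,3), '.' pass, move left to (1,2)
Step 4: enter (1,2), '.' pass, move left to (1,1)
Step 5: enter (1,1), '.' pass, move left to (1,0)
Step 6: enter (1,0), '.' pass, move left to (1,-1)
Step 7: at (1,-1) — EXIT via left edge, pos 1
Path length (cell visits): 6

Answer: 6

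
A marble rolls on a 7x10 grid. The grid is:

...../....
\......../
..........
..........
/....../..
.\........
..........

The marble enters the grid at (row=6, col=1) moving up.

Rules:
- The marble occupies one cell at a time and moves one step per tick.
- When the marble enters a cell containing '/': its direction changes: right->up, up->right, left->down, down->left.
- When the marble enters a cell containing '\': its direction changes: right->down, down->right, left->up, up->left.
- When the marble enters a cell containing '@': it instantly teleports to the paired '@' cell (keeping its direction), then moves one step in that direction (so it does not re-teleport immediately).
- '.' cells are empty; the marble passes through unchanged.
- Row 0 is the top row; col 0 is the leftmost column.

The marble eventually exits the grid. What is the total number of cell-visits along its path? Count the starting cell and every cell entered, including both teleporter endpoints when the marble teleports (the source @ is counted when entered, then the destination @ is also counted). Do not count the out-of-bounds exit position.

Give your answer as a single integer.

Answer: 3

Derivation:
Step 1: enter (6,1), '.' pass, move up to (5,1)
Step 2: enter (5,1), '\' deflects up->left, move left to (5,0)
Step 3: enter (5,0), '.' pass, move left to (5,-1)
Step 4: at (5,-1) — EXIT via left edge, pos 5
Path length (cell visits): 3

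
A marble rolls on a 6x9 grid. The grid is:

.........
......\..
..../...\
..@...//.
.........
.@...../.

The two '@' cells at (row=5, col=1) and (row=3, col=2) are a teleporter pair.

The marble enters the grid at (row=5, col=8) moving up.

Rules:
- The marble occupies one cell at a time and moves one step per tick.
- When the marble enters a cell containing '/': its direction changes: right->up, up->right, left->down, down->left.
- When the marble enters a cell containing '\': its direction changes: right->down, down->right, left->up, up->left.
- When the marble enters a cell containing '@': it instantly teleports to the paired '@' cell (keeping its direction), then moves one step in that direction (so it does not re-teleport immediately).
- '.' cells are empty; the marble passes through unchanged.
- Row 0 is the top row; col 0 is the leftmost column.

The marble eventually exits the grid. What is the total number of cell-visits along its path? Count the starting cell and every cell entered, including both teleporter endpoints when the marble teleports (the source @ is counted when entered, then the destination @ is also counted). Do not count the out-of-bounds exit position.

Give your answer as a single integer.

Step 1: enter (5,8), '.' pass, move up to (4,8)
Step 2: enter (4,8), '.' pass, move up to (3,8)
Step 3: enter (3,8), '.' pass, move up to (2,8)
Step 4: enter (2,8), '\' deflects up->left, move left to (2,7)
Step 5: enter (2,7), '.' pass, move left to (2,6)
Step 6: enter (2,6), '.' pass, move left to (2,5)
Step 7: enter (2,5), '.' pass, move left to (2,4)
Step 8: enter (2,4), '/' deflects left->down, move down to (3,4)
Step 9: enter (3,4), '.' pass, move down to (4,4)
Step 10: enter (4,4), '.' pass, move down to (5,4)
Step 11: enter (5,4), '.' pass, move down to (6,4)
Step 12: at (6,4) — EXIT via bottom edge, pos 4
Path length (cell visits): 11

Answer: 11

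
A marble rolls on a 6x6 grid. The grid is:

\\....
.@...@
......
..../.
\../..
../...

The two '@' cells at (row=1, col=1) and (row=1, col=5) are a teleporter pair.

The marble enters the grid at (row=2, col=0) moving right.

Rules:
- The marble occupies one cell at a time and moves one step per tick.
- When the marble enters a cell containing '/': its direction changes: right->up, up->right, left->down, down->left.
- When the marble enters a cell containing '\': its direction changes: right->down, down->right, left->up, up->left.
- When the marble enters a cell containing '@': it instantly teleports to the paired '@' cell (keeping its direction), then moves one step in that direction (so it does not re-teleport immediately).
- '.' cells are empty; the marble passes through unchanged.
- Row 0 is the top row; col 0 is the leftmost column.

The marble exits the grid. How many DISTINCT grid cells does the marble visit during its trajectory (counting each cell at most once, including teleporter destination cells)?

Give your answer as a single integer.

Step 1: enter (2,0), '.' pass, move right to (2,1)
Step 2: enter (2,1), '.' pass, move right to (2,2)
Step 3: enter (2,2), '.' pass, move right to (2,3)
Step 4: enter (2,3), '.' pass, move right to (2,4)
Step 5: enter (2,4), '.' pass, move right to (2,5)
Step 6: enter (2,5), '.' pass, move right to (2,6)
Step 7: at (2,6) — EXIT via right edge, pos 2
Distinct cells visited: 6 (path length 6)

Answer: 6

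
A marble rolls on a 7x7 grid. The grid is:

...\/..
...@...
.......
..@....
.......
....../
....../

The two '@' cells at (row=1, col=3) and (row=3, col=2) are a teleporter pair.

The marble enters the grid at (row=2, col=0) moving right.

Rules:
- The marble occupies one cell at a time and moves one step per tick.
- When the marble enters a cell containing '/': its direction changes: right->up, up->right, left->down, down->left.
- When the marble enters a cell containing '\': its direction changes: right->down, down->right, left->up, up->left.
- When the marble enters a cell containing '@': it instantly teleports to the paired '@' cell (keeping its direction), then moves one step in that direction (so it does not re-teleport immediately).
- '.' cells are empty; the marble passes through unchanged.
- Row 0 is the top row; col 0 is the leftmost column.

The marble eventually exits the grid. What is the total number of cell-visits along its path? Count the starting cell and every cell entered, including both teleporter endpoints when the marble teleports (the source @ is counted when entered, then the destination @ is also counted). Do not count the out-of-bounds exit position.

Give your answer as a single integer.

Step 1: enter (2,0), '.' pass, move right to (2,1)
Step 2: enter (2,1), '.' pass, move right to (2,2)
Step 3: enter (2,2), '.' pass, move right to (2,3)
Step 4: enter (2,3), '.' pass, move right to (2,4)
Step 5: enter (2,4), '.' pass, move right to (2,5)
Step 6: enter (2,5), '.' pass, move right to (2,6)
Step 7: enter (2,6), '.' pass, move right to (2,7)
Step 8: at (2,7) — EXIT via right edge, pos 2
Path length (cell visits): 7

Answer: 7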